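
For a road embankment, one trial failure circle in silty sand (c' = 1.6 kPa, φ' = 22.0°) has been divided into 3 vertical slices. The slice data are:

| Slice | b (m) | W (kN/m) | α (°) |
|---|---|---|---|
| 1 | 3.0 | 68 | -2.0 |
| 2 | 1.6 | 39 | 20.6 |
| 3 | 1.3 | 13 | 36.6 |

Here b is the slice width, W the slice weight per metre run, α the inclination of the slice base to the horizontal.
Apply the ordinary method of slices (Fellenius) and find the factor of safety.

Ordinary method of slices: FS = Σ[c'·Δl_i + (W_i cosα_i)·tanφ'] / Σ W_i sinα_i, with Δl_i = b_i / cosα_i.
Slice 1: Δl = 3.0/cos(-2.0°) = 3.002 m; N'_1 = 68·cos(-2.0°) = 68.0; c'Δl = 4.80; W sinα = -2.4
Slice 2: Δl = 1.6/cos20.6° = 1.709 m; N'_2 = 39·cos20.6° = 36.5; c'Δl = 2.73; W sinα = 13.7
Slice 3: Δl = 1.3/cos36.6° = 1.619 m; N'_3 = 13·cos36.6° = 10.4; c'Δl = 2.59; W sinα = 7.8
Σc'Δl = 10.1 kN/m; ΣN' = 114.9 kN/m; ΣW sinα = 19.1 kN/m
Resisting = 10.1 + 114.9·tan22.0° = 10.1 + 46.4 = 56.6 kN/m
FS = 56.6 / 19.1 = 2.961

FS = 2.96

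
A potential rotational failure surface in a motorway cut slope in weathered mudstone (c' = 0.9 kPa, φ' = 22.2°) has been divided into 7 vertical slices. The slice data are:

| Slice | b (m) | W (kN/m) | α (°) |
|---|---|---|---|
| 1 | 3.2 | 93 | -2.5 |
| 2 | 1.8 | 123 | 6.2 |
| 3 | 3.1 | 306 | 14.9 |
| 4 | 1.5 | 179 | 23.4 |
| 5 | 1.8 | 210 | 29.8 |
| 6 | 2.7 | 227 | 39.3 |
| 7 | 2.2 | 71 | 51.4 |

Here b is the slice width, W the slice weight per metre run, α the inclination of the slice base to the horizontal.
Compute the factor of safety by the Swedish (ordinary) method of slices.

Ordinary method of slices: FS = Σ[c'·Δl_i + (W_i cosα_i)·tanφ'] / Σ W_i sinα_i, with Δl_i = b_i / cosα_i.
Slice 1: Δl = 3.2/cos(-2.5°) = 3.203 m; N'_1 = 93·cos(-2.5°) = 92.9; c'Δl = 2.88; W sinα = -4.1
Slice 2: Δl = 1.8/cos6.2° = 1.811 m; N'_2 = 123·cos6.2° = 122.3; c'Δl = 1.63; W sinα = 13.3
Slice 3: Δl = 3.1/cos14.9° = 3.208 m; N'_3 = 306·cos14.9° = 295.7; c'Δl = 2.89; W sinα = 78.7
Slice 4: Δl = 1.5/cos23.4° = 1.634 m; N'_4 = 179·cos23.4° = 164.3; c'Δl = 1.47; W sinα = 71.1
Slice 5: Δl = 1.8/cos29.8° = 2.074 m; N'_5 = 210·cos29.8° = 182.2; c'Δl = 1.87; W sinα = 104.4
Slice 6: Δl = 2.7/cos39.3° = 3.489 m; N'_6 = 227·cos39.3° = 175.7; c'Δl = 3.14; W sinα = 143.8
Slice 7: Δl = 2.2/cos51.4° = 3.526 m; N'_7 = 71·cos51.4° = 44.3; c'Δl = 3.17; W sinα = 55.5
Σc'Δl = 17.1 kN/m; ΣN' = 1077.4 kN/m; ΣW sinα = 462.6 kN/m
Resisting = 17.1 + 1077.4·tan22.2° = 17.1 + 439.7 = 456.7 kN/m
FS = 456.7 / 462.6 = 0.987

FS = 0.99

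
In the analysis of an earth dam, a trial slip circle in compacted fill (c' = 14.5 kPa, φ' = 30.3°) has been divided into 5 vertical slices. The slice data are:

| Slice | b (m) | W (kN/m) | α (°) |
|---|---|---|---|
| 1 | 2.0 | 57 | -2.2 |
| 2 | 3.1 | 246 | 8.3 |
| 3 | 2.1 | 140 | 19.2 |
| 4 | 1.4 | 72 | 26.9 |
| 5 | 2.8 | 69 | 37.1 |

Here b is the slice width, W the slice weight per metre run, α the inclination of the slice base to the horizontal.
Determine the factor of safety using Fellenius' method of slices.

Ordinary method of slices: FS = Σ[c'·Δl_i + (W_i cosα_i)·tanφ'] / Σ W_i sinα_i, with Δl_i = b_i / cosα_i.
Slice 1: Δl = 2.0/cos(-2.2°) = 2.001 m; N'_1 = 57·cos(-2.2°) = 57.0; c'Δl = 29.02; W sinα = -2.2
Slice 2: Δl = 3.1/cos8.3° = 3.133 m; N'_2 = 246·cos8.3° = 243.4; c'Δl = 45.43; W sinα = 35.5
Slice 3: Δl = 2.1/cos19.2° = 2.224 m; N'_3 = 140·cos19.2° = 132.2; c'Δl = 32.24; W sinα = 46.0
Slice 4: Δl = 1.4/cos26.9° = 1.570 m; N'_4 = 72·cos26.9° = 64.2; c'Δl = 22.76; W sinα = 32.6
Slice 5: Δl = 2.8/cos37.1° = 3.511 m; N'_5 = 69·cos37.1° = 55.0; c'Δl = 50.90; W sinα = 41.6
Σc'Δl = 180.4 kN/m; ΣN' = 551.8 kN/m; ΣW sinα = 153.6 kN/m
Resisting = 180.4 + 551.8·tan30.3° = 180.4 + 322.5 = 502.8 kN/m
FS = 502.8 / 153.6 = 3.274

FS = 3.27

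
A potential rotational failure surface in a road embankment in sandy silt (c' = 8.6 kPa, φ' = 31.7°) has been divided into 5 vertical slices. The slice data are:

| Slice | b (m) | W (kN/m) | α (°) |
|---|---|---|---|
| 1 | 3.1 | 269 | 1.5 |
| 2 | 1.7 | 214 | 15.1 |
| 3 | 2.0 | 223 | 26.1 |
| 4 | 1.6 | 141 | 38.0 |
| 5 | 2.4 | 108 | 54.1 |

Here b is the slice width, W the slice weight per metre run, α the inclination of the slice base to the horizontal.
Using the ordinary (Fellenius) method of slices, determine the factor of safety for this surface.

Ordinary method of slices: FS = Σ[c'·Δl_i + (W_i cosα_i)·tanφ'] / Σ W_i sinα_i, with Δl_i = b_i / cosα_i.
Slice 1: Δl = 3.1/cos1.5° = 3.101 m; N'_1 = 269·cos1.5° = 268.9; c'Δl = 26.67; W sinα = 7.0
Slice 2: Δl = 1.7/cos15.1° = 1.761 m; N'_2 = 214·cos15.1° = 206.6; c'Δl = 15.14; W sinα = 55.7
Slice 3: Δl = 2.0/cos26.1° = 2.227 m; N'_3 = 223·cos26.1° = 200.3; c'Δl = 19.15; W sinα = 98.1
Slice 4: Δl = 1.6/cos38.0° = 2.030 m; N'_4 = 141·cos38.0° = 111.1; c'Δl = 17.46; W sinα = 86.8
Slice 5: Δl = 2.4/cos54.1° = 4.093 m; N'_5 = 108·cos54.1° = 63.3; c'Δl = 35.20; W sinα = 87.5
Σc'Δl = 113.6 kN/m; ΣN' = 850.2 kN/m; ΣW sinα = 335.2 kN/m
Resisting = 113.6 + 850.2·tan31.7° = 113.6 + 525.1 = 638.7 kN/m
FS = 638.7 / 335.2 = 1.906

FS = 1.91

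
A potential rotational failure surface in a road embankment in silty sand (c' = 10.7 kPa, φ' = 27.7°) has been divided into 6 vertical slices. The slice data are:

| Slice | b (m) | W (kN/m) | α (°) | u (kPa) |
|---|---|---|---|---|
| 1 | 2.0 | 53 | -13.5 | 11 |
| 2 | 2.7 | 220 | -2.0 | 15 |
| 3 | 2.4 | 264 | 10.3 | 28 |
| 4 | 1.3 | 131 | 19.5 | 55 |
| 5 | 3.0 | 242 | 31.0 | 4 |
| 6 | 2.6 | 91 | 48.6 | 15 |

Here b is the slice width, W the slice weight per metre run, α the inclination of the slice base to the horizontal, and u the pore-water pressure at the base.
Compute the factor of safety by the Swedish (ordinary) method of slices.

FS = 1.93

Ordinary method of slices: FS = Σ[c'·Δl_i + (W_i cosα_i − u_i·Δl_i)·tanφ'] / Σ W_i sinα_i, with Δl_i = b_i / cosα_i.
Slice 1: Δl = 2.0/cos(-13.5°) = 2.057 m; N'_1 = 53·cos(-13.5°) − 11·2.057 = 28.9; c'Δl = 22.01; W sinα = -12.4
Slice 2: Δl = 2.7/cos(-2.0°) = 2.702 m; N'_2 = 220·cos(-2.0°) − 15·2.702 = 179.3; c'Δl = 28.91; W sinα = -7.7
Slice 3: Δl = 2.4/cos10.3° = 2.439 m; N'_3 = 264·cos10.3° − 28·2.439 = 191.4; c'Δl = 26.10; W sinα = 47.2
Slice 4: Δl = 1.3/cos19.5° = 1.379 m; N'_4 = 131·cos19.5° − 55·1.379 = 47.6; c'Δl = 14.76; W sinα = 43.7
Slice 5: Δl = 3.0/cos31.0° = 3.500 m; N'_5 = 242·cos31.0° − 4·3.500 = 193.4; c'Δl = 37.45; W sinα = 124.6
Slice 6: Δl = 2.6/cos48.6° = 3.932 m; N'_6 = 91·cos48.6° − 15·3.932 = 1.2; c'Δl = 42.07; W sinα = 68.3
Σc'Δl = 171.3 kN/m; ΣN' = 642.0 kN/m; ΣW sinα = 263.8 kN/m
Resisting = 171.3 + 642.0·tan27.7° = 171.3 + 337.0 = 508.3 kN/m
FS = 508.3 / 263.8 = 1.927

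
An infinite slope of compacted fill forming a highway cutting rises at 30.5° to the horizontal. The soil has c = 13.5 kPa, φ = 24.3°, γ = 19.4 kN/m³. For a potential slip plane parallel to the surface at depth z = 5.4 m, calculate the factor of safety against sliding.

FS = 1.06

For an infinite slope with a slip plane parallel to the surface (no pore pressure): FS = [c + γz cos²β tanφ] / [γz sinβ cosβ].
γz = 19.4·5.4 = 104.76 kN/m²
Numerator = 13.5 + 104.76·cos²30.5°·tan24.3° = 13.5 + 104.76·0.7424·0.4515 = 48.616 kPa
Denominator = 104.76·sin30.5°·cos30.5° = 104.76·0.5075·0.8616 = 45.813 kPa
FS = 48.616 / 45.813 = 1.061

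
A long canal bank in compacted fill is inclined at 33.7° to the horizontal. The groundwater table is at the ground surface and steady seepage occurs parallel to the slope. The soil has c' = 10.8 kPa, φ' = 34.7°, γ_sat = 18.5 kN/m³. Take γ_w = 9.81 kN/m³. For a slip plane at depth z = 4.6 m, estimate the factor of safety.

FS = 0.76

With seepage parallel to the slope and the water table at the surface, the effective normal stress on the slip plane uses the buoyant unit weight γ' = γ_sat − γ_w while the driving shear stress uses γ_sat:
FS = [c' + γ' z cos²β tanφ'] / [γ_sat z sinβ cosβ]
γ' = 18.5 − 9.81 = 8.69 kN/m³
Numerator = 10.8 + 8.69·4.6·cos²33.7°·tan34.7° = 10.8 + 8.69·4.6·0.6921·0.6924 = 29.958 kPa
Denominator = 18.5·4.6·sin33.7°·cos33.7° = 18.5·4.6·0.5548·0.8320 = 39.283 kPa
FS = 29.958 / 39.283 = 0.763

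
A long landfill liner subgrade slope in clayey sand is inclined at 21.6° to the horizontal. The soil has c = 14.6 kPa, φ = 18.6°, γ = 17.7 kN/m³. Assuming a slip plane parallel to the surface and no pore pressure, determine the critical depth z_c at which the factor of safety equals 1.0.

z_c = 16.07 m

Setting FS = 1.00 in FS = [c + γz cos²β tanφ] / [γz sinβ cosβ] and solving for z:
z = c / [γ cosβ (FS·sinβ − cosβ·tanφ)]
  = 14.6 / [17.7·cos21.6°·(1.00·sin21.6° − cos21.6°·tan18.6°)]
  = 14.6 / [17.7·0.9298·(1.00·0.3681 − 0.9298·0.3365)]
  = 14.6 / 0.9088 = 16.066 m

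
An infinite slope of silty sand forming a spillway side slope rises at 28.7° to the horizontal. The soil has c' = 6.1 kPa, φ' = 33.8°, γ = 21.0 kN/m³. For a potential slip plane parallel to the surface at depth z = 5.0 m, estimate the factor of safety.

FS = 1.36

For an infinite slope with a slip plane parallel to the surface (no pore pressure): FS = [c' + γz cos²β tanφ'] / [γz sinβ cosβ].
γz = 21.0·5.0 = 105.00 kN/m²
Numerator = 6.1 + 105.00·cos²28.7°·tan33.8° = 6.1 + 105.00·0.7694·0.6694 = 60.181 kPa
Denominator = 105.00·sin28.7°·cos28.7° = 105.00·0.4802·0.8771 = 44.229 kPa
FS = 60.181 / 44.229 = 1.361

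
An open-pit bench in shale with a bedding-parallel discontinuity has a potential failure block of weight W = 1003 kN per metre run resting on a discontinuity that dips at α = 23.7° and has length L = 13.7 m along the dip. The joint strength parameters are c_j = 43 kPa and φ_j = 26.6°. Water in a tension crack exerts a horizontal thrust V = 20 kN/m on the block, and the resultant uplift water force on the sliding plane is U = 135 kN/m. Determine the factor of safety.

Resolving the block weight along and normal to the plane and applying the Mohr–Coulomb strength on the joint:
N' = W cosα − U − V sinα = 1003·cos23.7° − 135 − 20·sin23.7° = 775.4 kN/m
Driving force T = W sinα + V cosα = 1003·sin23.7° + 20·cos23.7° = 421.5 kN/m
Resisting force R = c_j·L + N'·tanφ_j = 43·13.7 + 775.4·tan26.6° = 589.1 + 388.3 = 977.4 kN/m
FS = R / T = 977.4 / 421.5 = 2.319

FS = 2.32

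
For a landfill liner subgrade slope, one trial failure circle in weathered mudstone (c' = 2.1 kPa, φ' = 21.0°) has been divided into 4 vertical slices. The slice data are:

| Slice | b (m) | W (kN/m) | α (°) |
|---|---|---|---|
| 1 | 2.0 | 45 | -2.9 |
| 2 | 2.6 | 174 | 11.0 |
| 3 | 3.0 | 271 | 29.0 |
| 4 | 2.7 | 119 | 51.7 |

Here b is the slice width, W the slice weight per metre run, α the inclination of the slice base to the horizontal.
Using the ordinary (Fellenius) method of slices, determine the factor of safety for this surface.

Ordinary method of slices: FS = Σ[c'·Δl_i + (W_i cosα_i)·tanφ'] / Σ W_i sinα_i, with Δl_i = b_i / cosα_i.
Slice 1: Δl = 2.0/cos(-2.9°) = 2.003 m; N'_1 = 45·cos(-2.9°) = 44.9; c'Δl = 4.21; W sinα = -2.3
Slice 2: Δl = 2.6/cos11.0° = 2.649 m; N'_2 = 174·cos11.0° = 170.8; c'Δl = 5.56; W sinα = 33.2
Slice 3: Δl = 3.0/cos29.0° = 3.430 m; N'_3 = 271·cos29.0° = 237.0; c'Δl = 7.20; W sinα = 131.4
Slice 4: Δl = 2.7/cos51.7° = 4.356 m; N'_4 = 119·cos51.7° = 73.8; c'Δl = 9.15; W sinα = 93.4
Σc'Δl = 26.1 kN/m; ΣN' = 526.5 kN/m; ΣW sinα = 255.7 kN/m
Resisting = 26.1 + 526.5·tan21.0° = 26.1 + 202.1 = 228.2 kN/m
FS = 228.2 / 255.7 = 0.893

FS = 0.89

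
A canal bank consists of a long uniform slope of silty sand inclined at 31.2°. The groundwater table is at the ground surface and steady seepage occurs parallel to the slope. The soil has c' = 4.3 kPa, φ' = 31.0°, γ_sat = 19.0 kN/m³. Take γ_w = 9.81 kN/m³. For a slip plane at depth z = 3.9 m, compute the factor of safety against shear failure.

FS = 0.61

With seepage parallel to the slope and the water table at the surface, the effective normal stress on the slip plane uses the buoyant unit weight γ' = γ_sat − γ_w while the driving shear stress uses γ_sat:
FS = [c' + γ' z cos²β tanφ'] / [γ_sat z sinβ cosβ]
γ' = 19.0 − 9.81 = 9.19 kN/m³
Numerator = 4.3 + 9.19·3.9·cos²31.2°·tan31.0° = 4.3 + 9.19·3.9·0.7316·0.6009 = 20.056 kPa
Denominator = 19.0·3.9·sin31.2°·cos31.2° = 19.0·3.9·0.5180·0.8554 = 32.834 kPa
FS = 20.056 / 32.834 = 0.611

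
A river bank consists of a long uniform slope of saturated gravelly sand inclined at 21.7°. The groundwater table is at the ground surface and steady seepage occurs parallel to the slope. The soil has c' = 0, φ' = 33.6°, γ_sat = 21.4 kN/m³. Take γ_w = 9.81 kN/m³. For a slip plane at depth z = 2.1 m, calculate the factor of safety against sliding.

FS = 0.90

With seepage parallel to the slope and the water table at the surface, the effective normal stress on the slip plane uses the buoyant unit weight γ' = γ_sat − γ_w while the driving shear stress uses γ_sat:
FS = [c' + γ' z cos²β tanφ'] / [γ_sat z sinβ cosβ]
(For c' = 0 this reduces to FS = (γ'/γ_sat)·tanφ'/tanβ.)
γ' = 21.4 − 9.81 = 11.59 kN/m³
Numerator = 0.0 + 11.59·2.1·cos²21.7°·tan33.6° = 0.0 + 11.59·2.1·0.8633·0.6644 = 13.960 kPa
Denominator = 21.4·2.1·sin21.7°·cos21.7° = 21.4·2.1·0.3697·0.9291 = 15.439 kPa
FS = 13.960 / 15.439 = 0.904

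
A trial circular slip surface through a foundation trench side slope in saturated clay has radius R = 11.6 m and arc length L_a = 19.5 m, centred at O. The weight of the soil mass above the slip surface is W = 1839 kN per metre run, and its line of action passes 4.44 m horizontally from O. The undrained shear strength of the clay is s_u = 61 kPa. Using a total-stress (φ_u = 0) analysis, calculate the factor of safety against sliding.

Taking moments about the centre O, the resisting moment is provided by the undrained shear strength acting along the arc:
M_R = s_u·L_a·R = 61·19.50·11.6 = 13798.2 kN·m/m
M_D = W·d = 1839·4.44 = 8165.2 kN·m/m
FS = M_R / M_D = 13798.2 / 8165.2 = 1.690

FS = 1.69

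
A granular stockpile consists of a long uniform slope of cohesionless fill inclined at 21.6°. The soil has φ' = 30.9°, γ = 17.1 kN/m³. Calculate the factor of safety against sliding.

For a dry cohesionless infinite slope the factor of safety is FS = tanφ' / tanβ.
FS = tan30.9° / tan21.6° = 0.5985 / 0.3959 = 1.512

FS = 1.51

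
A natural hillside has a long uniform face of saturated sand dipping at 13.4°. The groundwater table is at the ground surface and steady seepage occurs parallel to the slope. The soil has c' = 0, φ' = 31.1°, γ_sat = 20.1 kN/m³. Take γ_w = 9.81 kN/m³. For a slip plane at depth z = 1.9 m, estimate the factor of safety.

With seepage parallel to the slope and the water table at the surface, the effective normal stress on the slip plane uses the buoyant unit weight γ' = γ_sat − γ_w while the driving shear stress uses γ_sat:
FS = [c' + γ' z cos²β tanφ'] / [γ_sat z sinβ cosβ]
(For c' = 0 this reduces to FS = (γ'/γ_sat)·tanφ'/tanβ.)
γ' = 20.1 − 9.81 = 10.29 kN/m³
Numerator = 0.0 + 10.29·1.9·cos²13.4°·tan31.1° = 0.0 + 10.29·1.9·0.9463·0.6032 = 11.161 kPa
Denominator = 20.1·1.9·sin13.4°·cos13.4° = 20.1·1.9·0.2317·0.9728 = 8.610 kPa
FS = 11.161 / 8.610 = 1.296

FS = 1.30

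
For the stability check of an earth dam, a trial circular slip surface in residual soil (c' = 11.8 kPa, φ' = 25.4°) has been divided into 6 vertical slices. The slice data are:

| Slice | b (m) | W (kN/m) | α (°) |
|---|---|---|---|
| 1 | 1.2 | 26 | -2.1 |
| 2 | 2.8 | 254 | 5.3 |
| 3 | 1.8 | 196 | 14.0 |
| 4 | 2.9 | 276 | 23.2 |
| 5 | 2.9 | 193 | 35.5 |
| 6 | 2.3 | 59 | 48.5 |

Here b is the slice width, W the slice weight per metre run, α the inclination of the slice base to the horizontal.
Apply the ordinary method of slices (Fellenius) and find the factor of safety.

Ordinary method of slices: FS = Σ[c'·Δl_i + (W_i cosα_i)·tanφ'] / Σ W_i sinα_i, with Δl_i = b_i / cosα_i.
Slice 1: Δl = 1.2/cos(-2.1°) = 1.201 m; N'_1 = 26·cos(-2.1°) = 26.0; c'Δl = 14.17; W sinα = -1.0
Slice 2: Δl = 2.8/cos5.3° = 2.812 m; N'_2 = 254·cos5.3° = 252.9; c'Δl = 33.18; W sinα = 23.5
Slice 3: Δl = 1.8/cos14.0° = 1.855 m; N'_3 = 196·cos14.0° = 190.2; c'Δl = 21.89; W sinα = 47.4
Slice 4: Δl = 2.9/cos23.2° = 3.155 m; N'_4 = 276·cos23.2° = 253.7; c'Δl = 37.23; W sinα = 108.7
Slice 5: Δl = 2.9/cos35.5° = 3.562 m; N'_5 = 193·cos35.5° = 157.1; c'Δl = 42.03; W sinα = 112.1
Slice 6: Δl = 2.3/cos48.5° = 3.471 m; N'_6 = 59·cos48.5° = 39.1; c'Δl = 40.96; W sinα = 44.2
Σc'Δl = 189.5 kN/m; ΣN' = 919.0 kN/m; ΣW sinα = 334.9 kN/m
Resisting = 189.5 + 919.0·tan25.4° = 189.5 + 436.4 = 625.8 kN/m
FS = 625.8 / 334.9 = 1.869

FS = 1.87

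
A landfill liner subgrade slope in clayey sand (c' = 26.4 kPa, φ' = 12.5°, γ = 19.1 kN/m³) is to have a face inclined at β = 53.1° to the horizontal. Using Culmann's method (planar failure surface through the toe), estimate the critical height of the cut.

Culmann's analysis gives the critical failure plane at α_cr = (β + φ')/2 = (53.1 + 12.5)/2 = 32.8°, and the critical height
H_c = (4c'/γ) · sinβ cosφ' / [1 − cos(β − φ')]
    = (4·26.4/19.1) · sin53.1°·cos12.5° / [1 − cos(40.6°)]
    = 5.529 · 0.7997·0.9763 / [1 − 0.7593]
    = 5.529 · 0.7807 / 0.2407
    = 17.93 m

H_c = 17.93 m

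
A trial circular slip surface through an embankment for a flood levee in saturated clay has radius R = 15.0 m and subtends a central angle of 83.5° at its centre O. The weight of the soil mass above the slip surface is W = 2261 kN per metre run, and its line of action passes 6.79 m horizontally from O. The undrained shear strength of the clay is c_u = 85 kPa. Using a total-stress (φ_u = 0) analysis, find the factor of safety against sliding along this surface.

FS = 1.82

Taking moments about the centre O, the resisting moment is provided by the undrained shear strength acting along the arc:
Arc length L_a = R·θ = 15.0·(83.5°·π/180) = 15.0·1.4573 = 21.86 m
M_R = c_u·L_a·R = 85·21.86·15.0 = 27871.8 kN·m/m
M_D = W·d = 2261·6.79 = 15352.2 kN·m/m
FS = M_R / M_D = 27871.8 / 15352.2 = 1.815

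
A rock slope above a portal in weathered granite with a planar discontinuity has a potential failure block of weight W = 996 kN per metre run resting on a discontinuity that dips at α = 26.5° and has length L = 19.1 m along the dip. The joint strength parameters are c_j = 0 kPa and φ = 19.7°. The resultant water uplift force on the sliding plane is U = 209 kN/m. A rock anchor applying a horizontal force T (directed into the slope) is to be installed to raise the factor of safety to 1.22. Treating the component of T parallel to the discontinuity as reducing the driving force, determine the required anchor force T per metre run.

T = 238 kN/m

Resolving forces along and normal to the sliding plane, with the horizontal anchor force T adding T·sinα to the effective normal force and T·cosα acting up the plane against the driving force:
FS = [c_jL + (W cosα − U + T sinα) tanφ] / [W sinα − T cosα]
Without the anchor: N' = 682.4 kN/m, driving T_d = 444.4 kN/m, resisting R = 0·19.1 + 682.4·tan19.7° = 244.3 kN/m, FS = 0.55.
Setting FS = 1.22 and solving for T:
1.22·(444.4 − T cos26.5°) = 244.3 + T sin26.5°·tan19.7°
T·(sin26.5°·tan19.7° + 1.22·cos26.5°) = 1.22·444.4 − 244.3
T·(0.4462·0.3581 + 1.22·0.8949) = 542.2 − 244.3 = 297.9
T·1.2516 = 297.9
T = 238.0 kN/m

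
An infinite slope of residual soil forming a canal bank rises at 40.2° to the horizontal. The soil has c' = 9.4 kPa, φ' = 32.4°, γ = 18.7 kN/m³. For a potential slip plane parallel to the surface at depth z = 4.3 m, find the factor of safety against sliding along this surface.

FS = 0.99

For an infinite slope with a slip plane parallel to the surface (no pore pressure): FS = [c' + γz cos²β tanφ'] / [γz sinβ cosβ].
γz = 18.7·4.3 = 80.41 kN/m²
Numerator = 9.4 + 80.41·cos²40.2°·tan32.4° = 9.4 + 80.41·0.5834·0.6346 = 39.170 kPa
Denominator = 80.41·sin40.2°·cos40.2° = 80.41·0.6455·0.7638 = 39.642 kPa
FS = 39.170 / 39.642 = 0.988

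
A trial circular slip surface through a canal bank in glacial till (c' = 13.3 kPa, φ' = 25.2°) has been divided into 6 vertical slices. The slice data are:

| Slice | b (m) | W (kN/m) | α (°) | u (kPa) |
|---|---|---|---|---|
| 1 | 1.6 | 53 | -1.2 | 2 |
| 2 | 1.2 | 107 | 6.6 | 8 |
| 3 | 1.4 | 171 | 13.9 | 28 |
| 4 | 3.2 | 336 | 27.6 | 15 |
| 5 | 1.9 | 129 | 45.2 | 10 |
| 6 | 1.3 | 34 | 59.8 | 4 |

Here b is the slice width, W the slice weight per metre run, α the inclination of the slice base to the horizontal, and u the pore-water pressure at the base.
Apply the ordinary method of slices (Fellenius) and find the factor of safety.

FS = 1.37

Ordinary method of slices: FS = Σ[c'·Δl_i + (W_i cosα_i − u_i·Δl_i)·tanφ'] / Σ W_i sinα_i, with Δl_i = b_i / cosα_i.
Slice 1: Δl = 1.6/cos(-1.2°) = 1.600 m; N'_1 = 53·cos(-1.2°) − 2·1.600 = 49.8; c'Δl = 21.28; W sinα = -1.1
Slice 2: Δl = 1.2/cos6.6° = 1.208 m; N'_2 = 107·cos6.6° − 8·1.208 = 96.6; c'Δl = 16.07; W sinα = 12.3
Slice 3: Δl = 1.4/cos13.9° = 1.442 m; N'_3 = 171·cos13.9° − 28·1.442 = 125.6; c'Δl = 19.18; W sinα = 41.1
Slice 4: Δl = 3.2/cos27.6° = 3.611 m; N'_4 = 336·cos27.6° − 15·3.611 = 243.6; c'Δl = 48.03; W sinα = 155.7
Slice 5: Δl = 1.9/cos45.2° = 2.696 m; N'_5 = 129·cos45.2° − 10·2.696 = 63.9; c'Δl = 35.86; W sinα = 91.5
Slice 6: Δl = 1.3/cos59.8° = 2.584 m; N'_6 = 34·cos59.8° − 4·2.584 = 6.8; c'Δl = 34.37; W sinα = 29.4
Σc'Δl = 174.8 kN/m; ΣN' = 586.3 kN/m; ΣW sinα = 328.9 kN/m
Resisting = 174.8 + 586.3·tan25.2° = 174.8 + 275.9 = 450.7 kN/m
FS = 450.7 / 328.9 = 1.371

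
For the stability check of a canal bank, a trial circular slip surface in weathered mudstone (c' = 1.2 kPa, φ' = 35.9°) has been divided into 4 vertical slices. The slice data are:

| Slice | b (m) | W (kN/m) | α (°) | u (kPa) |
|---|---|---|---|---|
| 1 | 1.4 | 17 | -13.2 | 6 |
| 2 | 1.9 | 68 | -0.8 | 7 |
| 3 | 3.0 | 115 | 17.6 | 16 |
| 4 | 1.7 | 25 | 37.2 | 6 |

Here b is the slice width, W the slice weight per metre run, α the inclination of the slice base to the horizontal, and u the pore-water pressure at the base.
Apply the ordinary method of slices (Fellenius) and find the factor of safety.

FS = 2.30

Ordinary method of slices: FS = Σ[c'·Δl_i + (W_i cosα_i − u_i·Δl_i)·tanφ'] / Σ W_i sinα_i, with Δl_i = b_i / cosα_i.
Slice 1: Δl = 1.4/cos(-13.2°) = 1.438 m; N'_1 = 17·cos(-13.2°) − 6·1.438 = 7.9; c'Δl = 1.73; W sinα = -3.9
Slice 2: Δl = 1.9/cos(-0.8°) = 1.900 m; N'_2 = 68·cos(-0.8°) − 7·1.900 = 54.7; c'Δl = 2.28; W sinα = -0.9
Slice 3: Δl = 3.0/cos17.6° = 3.147 m; N'_3 = 115·cos17.6° − 16·3.147 = 59.3; c'Δl = 3.78; W sinα = 34.8
Slice 4: Δl = 1.7/cos37.2° = 2.134 m; N'_4 = 25·cos37.2° − 6·2.134 = 7.1; c'Δl = 2.56; W sinα = 15.1
Σc'Δl = 10.3 kN/m; ΣN' = 129.0 kN/m; ΣW sinα = 45.1 kN/m
Resisting = 10.3 + 129.0·tan35.9° = 10.3 + 93.4 = 103.7 kN/m
FS = 103.7 / 45.1 = 2.302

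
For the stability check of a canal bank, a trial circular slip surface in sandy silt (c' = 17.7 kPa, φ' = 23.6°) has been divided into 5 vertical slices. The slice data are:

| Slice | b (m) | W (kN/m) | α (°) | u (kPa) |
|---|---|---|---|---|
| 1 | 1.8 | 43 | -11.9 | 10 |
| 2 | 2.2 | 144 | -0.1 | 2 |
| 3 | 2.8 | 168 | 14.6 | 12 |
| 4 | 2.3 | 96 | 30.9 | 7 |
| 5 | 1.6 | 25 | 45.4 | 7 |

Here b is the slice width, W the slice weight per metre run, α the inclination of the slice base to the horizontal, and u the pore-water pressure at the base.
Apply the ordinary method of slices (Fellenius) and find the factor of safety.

Ordinary method of slices: FS = Σ[c'·Δl_i + (W_i cosα_i − u_i·Δl_i)·tanφ'] / Σ W_i sinα_i, with Δl_i = b_i / cosα_i.
Slice 1: Δl = 1.8/cos(-11.9°) = 1.840 m; N'_1 = 43·cos(-11.9°) − 10·1.840 = 23.7; c'Δl = 32.56; W sinα = -8.9
Slice 2: Δl = 2.2/cos(-0.1°) = 2.200 m; N'_2 = 144·cos(-0.1°) − 2·2.200 = 139.6; c'Δl = 38.94; W sinα = -0.3
Slice 3: Δl = 2.8/cos14.6° = 2.893 m; N'_3 = 168·cos14.6° − 12·2.893 = 127.9; c'Δl = 51.21; W sinα = 42.3
Slice 4: Δl = 2.3/cos30.9° = 2.680 m; N'_4 = 96·cos30.9° − 7·2.680 = 63.6; c'Δl = 47.44; W sinα = 49.3
Slice 5: Δl = 1.6/cos45.4° = 2.279 m; N'_5 = 25·cos45.4° − 7·2.279 = 1.6; c'Δl = 40.33; W sinα = 17.8
Σc'Δl = 210.5 kN/m; ΣN' = 356.3 kN/m; ΣW sinα = 100.3 kN/m
Resisting = 210.5 + 356.3·tan23.6° = 210.5 + 155.7 = 366.2 kN/m
FS = 366.2 / 100.3 = 3.650

FS = 3.65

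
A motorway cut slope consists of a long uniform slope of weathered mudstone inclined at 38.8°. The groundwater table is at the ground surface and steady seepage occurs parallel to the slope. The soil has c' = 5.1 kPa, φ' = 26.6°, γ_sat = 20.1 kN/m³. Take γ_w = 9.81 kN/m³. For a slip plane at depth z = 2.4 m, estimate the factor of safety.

With seepage parallel to the slope and the water table at the surface, the effective normal stress on the slip plane uses the buoyant unit weight γ' = γ_sat − γ_w while the driving shear stress uses γ_sat:
FS = [c' + γ' z cos²β tanφ'] / [γ_sat z sinβ cosβ]
γ' = 20.1 − 9.81 = 10.29 kN/m³
Numerator = 5.1 + 10.29·2.4·cos²38.8°·tan26.6° = 5.1 + 10.29·2.4·0.6074·0.5008 = 12.611 kPa
Denominator = 20.1·2.4·sin38.8°·cos38.8° = 20.1·2.4·0.6266·0.7793 = 23.557 kPa
FS = 12.611 / 23.557 = 0.535

FS = 0.54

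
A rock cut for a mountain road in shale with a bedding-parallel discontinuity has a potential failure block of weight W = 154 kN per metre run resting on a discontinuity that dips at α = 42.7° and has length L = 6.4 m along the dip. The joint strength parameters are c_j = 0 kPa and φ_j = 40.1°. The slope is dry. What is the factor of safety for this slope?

FS = 0.91

Resolving the block weight along and normal to the plane and applying the Mohr–Coulomb strength on the joint:
N' = W cosα = 154·cos42.7° = 113.2 kN/m
Driving force T = W sinα = 154·sin42.7° = 104.4 kN/m
Resisting force R = c_j·L + N'·tanφ_j = 0·6.4 + 113.2·tan40.1° = 0.0 + 95.3 = 95.3 kN/m
FS = R / T = 95.3 / 104.4 = 0.913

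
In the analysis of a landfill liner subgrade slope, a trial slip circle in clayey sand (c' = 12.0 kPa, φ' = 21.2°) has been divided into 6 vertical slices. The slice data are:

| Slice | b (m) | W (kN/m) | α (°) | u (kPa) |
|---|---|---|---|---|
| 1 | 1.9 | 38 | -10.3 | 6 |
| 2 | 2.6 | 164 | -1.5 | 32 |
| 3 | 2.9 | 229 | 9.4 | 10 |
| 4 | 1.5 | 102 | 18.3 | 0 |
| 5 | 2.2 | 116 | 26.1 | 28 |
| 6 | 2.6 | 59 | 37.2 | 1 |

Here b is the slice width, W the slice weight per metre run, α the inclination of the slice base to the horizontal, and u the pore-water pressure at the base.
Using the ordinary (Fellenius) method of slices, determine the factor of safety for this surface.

FS = 2.50

Ordinary method of slices: FS = Σ[c'·Δl_i + (W_i cosα_i − u_i·Δl_i)·tanφ'] / Σ W_i sinα_i, with Δl_i = b_i / cosα_i.
Slice 1: Δl = 1.9/cos(-10.3°) = 1.931 m; N'_1 = 38·cos(-10.3°) − 6·1.931 = 25.8; c'Δl = 23.17; W sinα = -6.8
Slice 2: Δl = 2.6/cos(-1.5°) = 2.601 m; N'_2 = 164·cos(-1.5°) − 32·2.601 = 80.7; c'Δl = 31.21; W sinα = -4.3
Slice 3: Δl = 2.9/cos9.4° = 2.939 m; N'_3 = 229·cos9.4° − 10·2.939 = 196.5; c'Δl = 35.27; W sinα = 37.4
Slice 4: Δl = 1.5/cos18.3° = 1.580 m; N'_4 = 102·cos18.3° − 0·1.580 = 96.8; c'Δl = 18.96; W sinα = 32.0
Slice 5: Δl = 2.2/cos26.1° = 2.450 m; N'_5 = 116·cos26.1° − 28·2.450 = 35.6; c'Δl = 29.40; W sinα = 51.0
Slice 6: Δl = 2.6/cos37.2° = 3.264 m; N'_6 = 59·cos37.2° − 1·3.264 = 43.7; c'Δl = 39.17; W sinα = 35.7
Σc'Δl = 177.2 kN/m; ΣN' = 479.2 kN/m; ΣW sinα = 145.0 kN/m
Resisting = 177.2 + 479.2·tan21.2° = 177.2 + 185.9 = 363.1 kN/m
FS = 363.1 / 145.0 = 2.503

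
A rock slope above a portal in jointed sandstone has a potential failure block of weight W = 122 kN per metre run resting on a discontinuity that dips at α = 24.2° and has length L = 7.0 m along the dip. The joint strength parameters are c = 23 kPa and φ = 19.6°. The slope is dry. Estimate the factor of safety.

Resolving the block weight along and normal to the plane and applying the Mohr–Coulomb strength on the joint:
N' = W cosα = 122·cos24.2° = 111.3 kN/m
Driving force T = W sinα = 122·sin24.2° = 50.0 kN/m
Resisting force R = c·L + N'·tanφ = 23·7.0 + 111.3·tan19.6° = 161.0 + 39.6 = 200.6 kN/m
FS = R / T = 200.6 / 50.0 = 4.012

FS = 4.01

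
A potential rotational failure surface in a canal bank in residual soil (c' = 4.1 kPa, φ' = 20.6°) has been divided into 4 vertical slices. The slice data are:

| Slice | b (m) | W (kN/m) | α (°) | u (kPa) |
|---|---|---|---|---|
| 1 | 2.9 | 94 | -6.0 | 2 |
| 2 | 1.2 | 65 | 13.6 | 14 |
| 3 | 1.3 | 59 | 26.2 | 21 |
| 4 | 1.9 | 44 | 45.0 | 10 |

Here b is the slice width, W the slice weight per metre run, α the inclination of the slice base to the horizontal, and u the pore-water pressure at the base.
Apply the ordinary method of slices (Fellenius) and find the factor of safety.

Ordinary method of slices: FS = Σ[c'·Δl_i + (W_i cosα_i − u_i·Δl_i)·tanφ'] / Σ W_i sinα_i, with Δl_i = b_i / cosα_i.
Slice 1: Δl = 2.9/cos(-6.0°) = 2.916 m; N'_1 = 94·cos(-6.0°) − 2·2.916 = 87.7; c'Δl = 11.96; W sinα = -9.8
Slice 2: Δl = 1.2/cos13.6° = 1.235 m; N'_2 = 65·cos13.6° − 14·1.235 = 45.9; c'Δl = 5.06; W sinα = 15.3
Slice 3: Δl = 1.3/cos26.2° = 1.449 m; N'_3 = 59·cos26.2° − 21·1.449 = 22.5; c'Δl = 5.94; W sinα = 26.0
Slice 4: Δl = 1.9/cos45.0° = 2.687 m; N'_4 = 44·cos45.0° − 10·2.687 = 4.2; c'Δl = 11.02; W sinα = 31.1
Σc'Δl = 34.0 kN/m; ΣN' = 160.3 kN/m; ΣW sinα = 62.6 kN/m
Resisting = 34.0 + 160.3·tan20.6° = 34.0 + 60.3 = 94.2 kN/m
FS = 94.2 / 62.6 = 1.505

FS = 1.50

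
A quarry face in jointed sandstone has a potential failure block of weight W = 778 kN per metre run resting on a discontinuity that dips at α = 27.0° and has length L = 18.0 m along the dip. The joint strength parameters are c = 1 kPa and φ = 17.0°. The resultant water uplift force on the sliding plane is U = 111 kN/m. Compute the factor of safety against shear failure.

Resolving the block weight along and normal to the plane and applying the Mohr–Coulomb strength on the joint:
N' = W cosα − U = 778·cos27.0° − 111 = 582.2 kN/m
Driving force T = W sinα = 778·sin27.0° = 353.2 kN/m
Resisting force R = c·L + N'·tanφ = 1·18.0 + 582.2·tan17.0° = 18.0 + 178.0 = 196.0 kN/m
FS = R / T = 196.0 / 353.2 = 0.555

FS = 0.55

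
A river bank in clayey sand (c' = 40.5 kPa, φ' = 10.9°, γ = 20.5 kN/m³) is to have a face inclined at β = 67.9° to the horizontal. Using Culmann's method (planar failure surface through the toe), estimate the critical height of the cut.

H_c = 15.79 m

Culmann's analysis gives the critical failure plane at α_cr = (β + φ')/2 = (67.9 + 10.9)/2 = 39.4°, and the critical height
H_c = (4c'/γ) · sinβ cosφ' / [1 − cos(β − φ')]
    = (4·40.5/20.5) · sin67.9°·cos10.9° / [1 − cos(57.0°)]
    = 7.902 · 0.9265·0.9820 / [1 − 0.5446]
    = 7.902 · 0.9098 / 0.4554
    = 15.79 m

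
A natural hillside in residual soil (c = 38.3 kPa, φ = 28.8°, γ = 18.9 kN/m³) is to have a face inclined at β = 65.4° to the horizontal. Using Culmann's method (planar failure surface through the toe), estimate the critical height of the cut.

Culmann's analysis gives the critical failure plane at α_cr = (β + φ)/2 = (65.4 + 28.8)/2 = 47.1°, and the critical height
H_c = (4c/γ) · sinβ cosφ / [1 − cos(β − φ)]
    = (4·38.3/18.9) · sin65.4°·cos28.8° / [1 − cos(36.6°)]
    = 8.106 · 0.9092·0.8763 / [1 − 0.8028]
    = 8.106 · 0.7968 / 0.1972
    = 32.75 m

H_c = 32.75 m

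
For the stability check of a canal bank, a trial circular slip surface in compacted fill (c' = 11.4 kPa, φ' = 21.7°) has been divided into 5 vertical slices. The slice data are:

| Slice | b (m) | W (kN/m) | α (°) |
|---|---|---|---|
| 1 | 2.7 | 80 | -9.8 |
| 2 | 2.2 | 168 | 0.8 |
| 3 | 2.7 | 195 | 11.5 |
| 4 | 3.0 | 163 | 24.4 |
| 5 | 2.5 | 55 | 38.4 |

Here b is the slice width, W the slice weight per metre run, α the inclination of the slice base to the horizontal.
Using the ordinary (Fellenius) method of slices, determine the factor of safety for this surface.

Ordinary method of slices: FS = Σ[c'·Δl_i + (W_i cosα_i)·tanφ'] / Σ W_i sinα_i, with Δl_i = b_i / cosα_i.
Slice 1: Δl = 2.7/cos(-9.8°) = 2.740 m; N'_1 = 80·cos(-9.8°) = 78.8; c'Δl = 31.24; W sinα = -13.6
Slice 2: Δl = 2.2/cos0.8° = 2.200 m; N'_2 = 168·cos0.8° = 168.0; c'Δl = 25.08; W sinα = 2.3
Slice 3: Δl = 2.7/cos11.5° = 2.755 m; N'_3 = 195·cos11.5° = 191.1; c'Δl = 31.41; W sinα = 38.9
Slice 4: Δl = 3.0/cos24.4° = 3.294 m; N'_4 = 163·cos24.4° = 148.4; c'Δl = 37.55; W sinα = 67.3
Slice 5: Δl = 2.5/cos38.4° = 3.190 m; N'_5 = 55·cos38.4° = 43.1; c'Δl = 36.37; W sinα = 34.2
Σc'Δl = 161.6 kN/m; ΣN' = 629.4 kN/m; ΣW sinα = 129.1 kN/m
Resisting = 161.6 + 629.4·tan21.7° = 161.6 + 250.5 = 412.1 kN/m
FS = 412.1 / 129.1 = 3.192

FS = 3.19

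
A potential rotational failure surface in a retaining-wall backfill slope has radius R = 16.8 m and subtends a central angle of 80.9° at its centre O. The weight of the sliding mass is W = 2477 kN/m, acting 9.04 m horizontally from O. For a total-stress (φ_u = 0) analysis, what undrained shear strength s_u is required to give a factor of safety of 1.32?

FS = s_u·L_a·R / (W·d), so s_u = FS·W·d / (L_a·R).
Arc length L_a = R·θ = 16.8·(80.9°·π/180) = 16.8·1.4120 = 23.72 m
s_u = 1.32·2477·9.04 / (23.72·16.8) = 29557.5 / 398.51 = 74.17 kPa

s_u = 74.2 kPa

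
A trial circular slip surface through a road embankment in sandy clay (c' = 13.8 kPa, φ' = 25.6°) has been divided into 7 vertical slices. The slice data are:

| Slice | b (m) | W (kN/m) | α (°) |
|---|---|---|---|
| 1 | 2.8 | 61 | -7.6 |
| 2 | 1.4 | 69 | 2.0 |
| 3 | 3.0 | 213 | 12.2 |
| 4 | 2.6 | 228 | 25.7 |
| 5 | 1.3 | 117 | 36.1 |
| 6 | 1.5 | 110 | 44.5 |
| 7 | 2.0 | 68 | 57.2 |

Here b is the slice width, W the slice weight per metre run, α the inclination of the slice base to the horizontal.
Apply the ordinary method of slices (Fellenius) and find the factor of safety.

Ordinary method of slices: FS = Σ[c'·Δl_i + (W_i cosα_i)·tanφ'] / Σ W_i sinα_i, with Δl_i = b_i / cosα_i.
Slice 1: Δl = 2.8/cos(-7.6°) = 2.825 m; N'_1 = 61·cos(-7.6°) = 60.5; c'Δl = 38.98; W sinα = -8.1
Slice 2: Δl = 1.4/cos2.0° = 1.401 m; N'_2 = 69·cos2.0° = 69.0; c'Δl = 19.33; W sinα = 2.4
Slice 3: Δl = 3.0/cos12.2° = 3.069 m; N'_3 = 213·cos12.2° = 208.2; c'Δl = 42.36; W sinα = 45.0
Slice 4: Δl = 2.6/cos25.7° = 2.885 m; N'_4 = 228·cos25.7° = 205.4; c'Δl = 39.82; W sinα = 98.9
Slice 5: Δl = 1.3/cos36.1° = 1.609 m; N'_5 = 117·cos36.1° = 94.5; c'Δl = 22.20; W sinα = 68.9
Slice 6: Δl = 1.5/cos44.5° = 2.103 m; N'_6 = 110·cos44.5° = 78.5; c'Δl = 29.02; W sinα = 77.1
Slice 7: Δl = 2.0/cos57.2° = 3.692 m; N'_7 = 68·cos57.2° = 36.8; c'Δl = 50.95; W sinα = 57.2
Σc'Δl = 242.7 kN/m; ΣN' = 752.9 kN/m; ΣW sinα = 341.4 kN/m
Resisting = 242.7 + 752.9·tan25.6° = 242.7 + 360.7 = 603.4 kN/m
FS = 603.4 / 341.4 = 1.767

FS = 1.77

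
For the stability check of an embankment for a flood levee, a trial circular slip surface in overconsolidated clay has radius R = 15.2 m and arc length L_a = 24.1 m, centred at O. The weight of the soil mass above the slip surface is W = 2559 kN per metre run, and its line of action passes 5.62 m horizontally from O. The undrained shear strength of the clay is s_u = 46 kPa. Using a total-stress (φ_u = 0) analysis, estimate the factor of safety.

FS = 1.17

Taking moments about the centre O, the resisting moment is provided by the undrained shear strength acting along the arc:
M_R = s_u·L_a·R = 46·24.10·15.2 = 16850.7 kN·m/m
M_D = W·d = 2559·5.62 = 14381.6 kN·m/m
FS = M_R / M_D = 16850.7 / 14381.6 = 1.172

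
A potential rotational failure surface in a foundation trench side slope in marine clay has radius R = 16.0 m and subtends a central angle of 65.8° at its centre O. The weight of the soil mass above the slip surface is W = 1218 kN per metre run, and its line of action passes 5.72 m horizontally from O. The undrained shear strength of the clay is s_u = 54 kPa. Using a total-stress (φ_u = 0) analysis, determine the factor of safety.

Taking moments about the centre O, the resisting moment is provided by the undrained shear strength acting along the arc:
Arc length L_a = R·θ = 16.0·(65.8°·π/180) = 16.0·1.1484 = 18.37 m
M_R = s_u·L_a·R = 54·18.37·16.0 = 15875.8 kN·m/m
M_D = W·d = 1218·5.72 = 6967.0 kN·m/m
FS = M_R / M_D = 15875.8 / 6967.0 = 2.279

FS = 2.28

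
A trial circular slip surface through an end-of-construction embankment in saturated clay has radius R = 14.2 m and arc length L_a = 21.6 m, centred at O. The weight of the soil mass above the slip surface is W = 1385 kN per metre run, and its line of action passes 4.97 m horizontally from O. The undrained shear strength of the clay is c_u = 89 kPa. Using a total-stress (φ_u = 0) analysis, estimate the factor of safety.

Taking moments about the centre O, the resisting moment is provided by the undrained shear strength acting along the arc:
M_R = c_u·L_a·R = 89·21.60·14.2 = 27298.1 kN·m/m
M_D = W·d = 1385·4.97 = 6883.4 kN·m/m
FS = M_R / M_D = 27298.1 / 6883.4 = 3.966

FS = 3.97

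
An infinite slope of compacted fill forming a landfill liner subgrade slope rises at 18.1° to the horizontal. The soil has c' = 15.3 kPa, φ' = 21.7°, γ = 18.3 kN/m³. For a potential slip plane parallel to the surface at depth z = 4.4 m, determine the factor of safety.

FS = 1.86

For an infinite slope with a slip plane parallel to the surface (no pore pressure): FS = [c' + γz cos²β tanφ'] / [γz sinβ cosβ].
γz = 18.3·4.4 = 80.52 kN/m²
Numerator = 15.3 + 80.52·cos²18.1°·tan21.7° = 15.3 + 80.52·0.9035·0.3979 = 44.250 kPa
Denominator = 80.52·sin18.1°·cos18.1° = 80.52·0.3107·0.9505 = 23.778 kPa
FS = 44.250 / 23.778 = 1.861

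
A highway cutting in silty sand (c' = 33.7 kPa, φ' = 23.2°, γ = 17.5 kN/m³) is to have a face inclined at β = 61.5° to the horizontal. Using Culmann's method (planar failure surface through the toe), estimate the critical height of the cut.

Culmann's analysis gives the critical failure plane at α_cr = (β + φ')/2 = (61.5 + 23.2)/2 = 42.4°, and the critical height
H_c = (4c'/γ) · sinβ cosφ' / [1 − cos(β − φ')]
    = (4·33.7/17.5) · sin61.5°·cos23.2° / [1 − cos(38.3°)]
    = 7.703 · 0.8788·0.9191 / [1 − 0.7848]
    = 7.703 · 0.8078 / 0.2152
    = 28.91 m

H_c = 28.91 m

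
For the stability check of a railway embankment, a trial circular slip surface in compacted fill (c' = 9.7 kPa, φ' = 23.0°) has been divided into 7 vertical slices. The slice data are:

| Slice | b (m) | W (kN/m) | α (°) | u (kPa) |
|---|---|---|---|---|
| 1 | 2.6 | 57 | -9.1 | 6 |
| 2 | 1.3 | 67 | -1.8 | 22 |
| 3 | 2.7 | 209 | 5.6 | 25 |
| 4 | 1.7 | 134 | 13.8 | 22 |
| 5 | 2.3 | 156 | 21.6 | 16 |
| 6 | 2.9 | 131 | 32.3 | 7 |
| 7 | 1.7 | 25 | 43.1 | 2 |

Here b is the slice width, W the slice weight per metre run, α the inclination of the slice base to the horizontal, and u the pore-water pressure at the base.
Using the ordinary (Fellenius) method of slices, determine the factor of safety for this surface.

FS = 2.05

Ordinary method of slices: FS = Σ[c'·Δl_i + (W_i cosα_i − u_i·Δl_i)·tanφ'] / Σ W_i sinα_i, with Δl_i = b_i / cosα_i.
Slice 1: Δl = 2.6/cos(-9.1°) = 2.633 m; N'_1 = 57·cos(-9.1°) − 6·2.633 = 40.5; c'Δl = 25.54; W sinα = -9.0
Slice 2: Δl = 1.3/cos(-1.8°) = 1.301 m; N'_2 = 67·cos(-1.8°) − 22·1.301 = 38.4; c'Δl = 12.62; W sinα = -2.1
Slice 3: Δl = 2.7/cos5.6° = 2.713 m; N'_3 = 209·cos5.6° − 25·2.713 = 140.2; c'Δl = 26.32; W sinα = 20.4
Slice 4: Δl = 1.7/cos13.8° = 1.751 m; N'_4 = 134·cos13.8° − 22·1.751 = 91.6; c'Δl = 16.98; W sinα = 32.0
Slice 5: Δl = 2.3/cos21.6° = 2.474 m; N'_5 = 156·cos21.6° − 16·2.474 = 105.5; c'Δl = 24.00; W sinα = 57.4
Slice 6: Δl = 2.9/cos32.3° = 3.431 m; N'_6 = 131·cos32.3° − 7·3.431 = 86.7; c'Δl = 33.28; W sinα = 70.0
Slice 7: Δl = 1.7/cos43.1° = 2.328 m; N'_7 = 25·cos43.1° − 2·2.328 = 13.6; c'Δl = 22.58; W sinα = 17.1
Σc'Δl = 161.3 kN/m; ΣN' = 516.4 kN/m; ΣW sinα = 185.7 kN/m
Resisting = 161.3 + 516.4·tan23.0° = 161.3 + 219.2 = 380.5 kN/m
FS = 380.5 / 185.7 = 2.049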